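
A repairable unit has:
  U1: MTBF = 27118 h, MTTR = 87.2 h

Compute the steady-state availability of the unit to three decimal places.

0.997

A(U1) = MTBF/(MTBF+MTTR) = 27118/(27118+87.2) = 0.997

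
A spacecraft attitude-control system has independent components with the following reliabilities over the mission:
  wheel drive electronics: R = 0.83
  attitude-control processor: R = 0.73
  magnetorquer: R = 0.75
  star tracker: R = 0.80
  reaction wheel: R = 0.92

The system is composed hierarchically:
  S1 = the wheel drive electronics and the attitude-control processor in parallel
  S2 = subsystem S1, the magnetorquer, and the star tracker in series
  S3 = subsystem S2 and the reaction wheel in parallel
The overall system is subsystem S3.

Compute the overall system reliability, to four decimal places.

0.9658

Parallel (wheel drive electronics and attitude-control processor): 1 − (1 − 0.830000)(1 − 0.730000) = 0.954100
Series ([0.954100], magnetorquer, and star tracker): 0.954100 × 0.750000 × 0.800000 = 0.572460
Parallel ([0.572460] and reaction wheel): 1 − (1 − 0.572460)(1 − 0.920000) = 0.9658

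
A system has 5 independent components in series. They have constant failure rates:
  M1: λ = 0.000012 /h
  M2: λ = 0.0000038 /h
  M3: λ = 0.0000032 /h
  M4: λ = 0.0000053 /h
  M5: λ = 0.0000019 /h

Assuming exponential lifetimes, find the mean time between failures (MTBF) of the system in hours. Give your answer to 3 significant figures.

38200

Series of exponential components: λ_sys = Σ λ_i
λ_sys = 0.000012 + 0.0000038 + 0.0000032 + 0.0000053 + 0.0000019 = 2.6200e-05 /h
MTBF = 1 / λ_sys = 38200 h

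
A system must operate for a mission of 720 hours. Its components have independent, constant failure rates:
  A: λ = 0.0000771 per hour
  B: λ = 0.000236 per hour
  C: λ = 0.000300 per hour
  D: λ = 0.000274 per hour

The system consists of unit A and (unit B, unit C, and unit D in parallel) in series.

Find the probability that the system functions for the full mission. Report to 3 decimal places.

0.941

R(A) = exp(−0.0000771 × 720) = 0.94600
R(B) = exp(−0.000236 × 720) = 0.84373
R(C) = exp(−0.000300 × 720) = 0.80574
R(D) = exp(−0.000274 × 720) = 0.82096
Parallel (B, C, and D): 1 − (1 − 0.84373)(1 − 0.80574)(1 − 0.82096) = 0.99456
Series (A and [0.99456]): 0.94600 × 0.99456 = 0.941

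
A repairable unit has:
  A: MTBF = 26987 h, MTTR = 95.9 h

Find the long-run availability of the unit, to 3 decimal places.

0.996

A(A) = MTBF/(MTBF+MTTR) = 26987/(26987+95.9) = 0.996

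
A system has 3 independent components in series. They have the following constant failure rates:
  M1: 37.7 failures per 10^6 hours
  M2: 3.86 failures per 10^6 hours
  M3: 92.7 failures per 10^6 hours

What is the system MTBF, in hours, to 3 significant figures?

Series of exponential components: λ_sys = Σ λ_i
λ_sys = 0.0000377 + 0.00000386 + 0.0000927 = 1.3426e-04 /h
MTBF = 1 / λ_sys = 7450 h

7450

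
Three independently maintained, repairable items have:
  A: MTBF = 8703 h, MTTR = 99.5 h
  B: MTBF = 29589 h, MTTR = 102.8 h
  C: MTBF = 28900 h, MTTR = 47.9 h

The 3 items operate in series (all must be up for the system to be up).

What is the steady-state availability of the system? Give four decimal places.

A(A) = MTBF/(MTBF+MTTR) = 8703/(8703+99.5) = 0.988696
A(B) = MTBF/(MTBF+MTTR) = 29589/(29589+102.8) = 0.996538
A(C) = MTBF/(MTBF+MTTR) = 28900/(28900+47.9) = 0.998345
Series availability: 0.988696 × 0.996538 × 0.998345 = 0.9836

0.9836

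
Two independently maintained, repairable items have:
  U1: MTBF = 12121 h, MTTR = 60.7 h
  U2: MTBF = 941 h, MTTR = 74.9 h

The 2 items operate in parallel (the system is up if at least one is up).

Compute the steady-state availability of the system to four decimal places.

0.9996

A(U1) = MTBF/(MTBF+MTTR) = 12121/(12121+60.7) = 0.995017
A(U2) = MTBF/(MTBF+MTTR) = 941/(941+74.9) = 0.926272
Parallel availability: 1 − (1 − 0.995017)(1 − 0.926272) = 0.9996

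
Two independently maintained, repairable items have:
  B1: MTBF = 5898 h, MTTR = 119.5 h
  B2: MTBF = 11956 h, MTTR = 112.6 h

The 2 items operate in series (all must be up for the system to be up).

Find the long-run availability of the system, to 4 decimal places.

A(B1) = MTBF/(MTBF+MTTR) = 5898/(5898+119.5) = 0.980141
A(B2) = MTBF/(MTBF+MTTR) = 11956/(11956+112.6) = 0.990670
Series availability: 0.980141 × 0.990670 = 0.9710

0.9710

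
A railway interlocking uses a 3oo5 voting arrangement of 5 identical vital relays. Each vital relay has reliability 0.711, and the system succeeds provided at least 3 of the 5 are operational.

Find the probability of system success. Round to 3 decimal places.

0.851

R = Σ_{i=3}^{5} C(5,i) p^i (1−p)^{5−i} with p = 0.711
C(5,3)·0.711^3·0.289^2 = 0.30020
C(5,4)·0.711^4·0.289^1 = 0.36927
C(5,5)·0.711^5·0.289^0 = 0.18170
Sum = 0.851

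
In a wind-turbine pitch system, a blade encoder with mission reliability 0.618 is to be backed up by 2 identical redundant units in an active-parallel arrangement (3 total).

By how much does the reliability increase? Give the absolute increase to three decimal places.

0.326

R_before = 0.618
R_after = 1 − (1 − 0.618)^3 = 0.944
ΔR = 0.944 − 0.618 = 0.326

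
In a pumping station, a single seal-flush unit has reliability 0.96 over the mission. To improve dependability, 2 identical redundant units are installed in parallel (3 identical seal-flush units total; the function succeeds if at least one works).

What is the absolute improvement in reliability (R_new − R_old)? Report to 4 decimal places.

R_before = 0.96
R_after = 1 − (1 − 0.96)^3 = 0.9999
ΔR = 0.9999 − 0.96 = 0.0399

0.0399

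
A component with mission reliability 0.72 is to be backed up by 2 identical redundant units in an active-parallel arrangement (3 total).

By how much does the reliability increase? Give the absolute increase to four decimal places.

R_before = 0.72
R_after = 1 − (1 − 0.72)^3 = 0.9780
ΔR = 0.9780 − 0.72 = 0.2580

0.2580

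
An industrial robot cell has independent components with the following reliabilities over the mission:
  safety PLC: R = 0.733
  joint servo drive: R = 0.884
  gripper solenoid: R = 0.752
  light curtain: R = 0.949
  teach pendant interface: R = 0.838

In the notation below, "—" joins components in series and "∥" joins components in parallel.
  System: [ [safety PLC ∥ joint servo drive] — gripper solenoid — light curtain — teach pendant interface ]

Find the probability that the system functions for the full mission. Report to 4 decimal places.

0.5795

Parallel (safety PLC and joint servo drive): 1 − (1 − 0.733000)(1 − 0.884000) = 0.969028
Series ([0.969028], gripper solenoid, light curtain, and teach pendant interface): 0.969028 × 0.752000 × 0.949000 × 0.838000 = 0.5795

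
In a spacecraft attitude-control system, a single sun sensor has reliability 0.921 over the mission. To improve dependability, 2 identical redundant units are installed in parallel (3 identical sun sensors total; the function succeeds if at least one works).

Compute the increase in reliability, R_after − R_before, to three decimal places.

R_before = 0.921
R_after = 1 − (1 − 0.921)^3 = 1.000
ΔR = 1.000 − 0.921 = 0.079

0.079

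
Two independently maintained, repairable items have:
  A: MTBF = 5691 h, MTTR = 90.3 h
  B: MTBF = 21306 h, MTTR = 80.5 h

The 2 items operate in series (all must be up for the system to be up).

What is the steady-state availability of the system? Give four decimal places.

0.9807

A(A) = MTBF/(MTBF+MTTR) = 5691/(5691+90.3) = 0.984381
A(B) = MTBF/(MTBF+MTTR) = 21306/(21306+80.5) = 0.996236
Series availability: 0.984381 × 0.996236 = 0.9807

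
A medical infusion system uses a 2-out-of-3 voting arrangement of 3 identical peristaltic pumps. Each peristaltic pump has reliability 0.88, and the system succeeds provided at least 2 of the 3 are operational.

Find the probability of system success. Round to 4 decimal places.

R = Σ_{i=2}^{3} C(3,i) p^i (1−p)^{3−i} with p = 0.88
C(3,2)·0.88^2·0.12^1 = 0.278784
C(3,3)·0.88^3·0.12^0 = 0.681472
Sum = 0.9603

0.9603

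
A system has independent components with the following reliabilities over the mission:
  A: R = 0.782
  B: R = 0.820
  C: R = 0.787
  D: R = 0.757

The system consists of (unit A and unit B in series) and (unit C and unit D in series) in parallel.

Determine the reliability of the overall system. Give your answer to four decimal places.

0.8550

Series (A and B): 0.782000 × 0.820000 = 0.641240
Series (C and D): 0.787000 × 0.757000 = 0.595759
Parallel ([0.641240] and [0.595759]): 1 − (1 − 0.641240)(1 − 0.595759) = 0.8550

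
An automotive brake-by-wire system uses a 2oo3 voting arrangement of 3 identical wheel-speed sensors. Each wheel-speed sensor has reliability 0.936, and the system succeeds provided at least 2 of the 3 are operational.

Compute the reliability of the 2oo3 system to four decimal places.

R = Σ_{i=2}^{3} C(3,i) p^i (1−p)^{3−i} with p = 0.936
C(3,2)·0.936^2·0.064^1 = 0.168210
C(3,3)·0.936^3·0.064^0 = 0.820026
Sum = 0.9882

0.9882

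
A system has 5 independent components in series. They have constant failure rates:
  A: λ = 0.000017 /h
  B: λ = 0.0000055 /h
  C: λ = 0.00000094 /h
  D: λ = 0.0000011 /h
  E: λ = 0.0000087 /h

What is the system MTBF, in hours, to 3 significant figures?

30100

Series of exponential components: λ_sys = Σ λ_i
λ_sys = 0.000017 + 0.0000055 + 0.00000094 + 0.0000011 + 0.0000087 = 3.3240e-05 /h
MTBF = 1 / λ_sys = 30100 h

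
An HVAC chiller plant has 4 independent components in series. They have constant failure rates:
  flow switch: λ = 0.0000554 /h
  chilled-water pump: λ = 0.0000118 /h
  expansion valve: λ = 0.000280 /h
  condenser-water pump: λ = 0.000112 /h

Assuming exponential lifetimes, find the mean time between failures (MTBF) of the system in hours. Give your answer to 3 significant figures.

2180

Series of exponential components: λ_sys = Σ λ_i
λ_sys = 0.0000554 + 0.0000118 + 0.000280 + 0.000112 = 4.5920e-04 /h
MTBF = 1 / λ_sys = 2180 h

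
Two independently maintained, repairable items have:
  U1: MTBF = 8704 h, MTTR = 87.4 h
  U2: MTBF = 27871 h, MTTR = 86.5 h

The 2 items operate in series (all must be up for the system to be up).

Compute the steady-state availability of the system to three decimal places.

A(U1) = MTBF/(MTBF+MTTR) = 8704/(8704+87.4) = 0.990058
A(U2) = MTBF/(MTBF+MTTR) = 27871/(27871+86.5) = 0.996906
Series availability: 0.990058 × 0.996906 = 0.987

0.987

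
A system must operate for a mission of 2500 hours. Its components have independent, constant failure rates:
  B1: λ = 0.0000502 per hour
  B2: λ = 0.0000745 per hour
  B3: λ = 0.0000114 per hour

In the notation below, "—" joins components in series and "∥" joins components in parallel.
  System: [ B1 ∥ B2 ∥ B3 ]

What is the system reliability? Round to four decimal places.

0.9994

R(B1) = exp(−0.0000502 × 2500) = 0.882056
R(B2) = exp(−0.0000745 × 2500) = 0.830066
R(B3) = exp(−0.0000114 × 2500) = 0.971902
Parallel (B1, B2, and B3): 1 − (1 − 0.882056)(1 − 0.830066)(1 − 0.971902) = 0.9994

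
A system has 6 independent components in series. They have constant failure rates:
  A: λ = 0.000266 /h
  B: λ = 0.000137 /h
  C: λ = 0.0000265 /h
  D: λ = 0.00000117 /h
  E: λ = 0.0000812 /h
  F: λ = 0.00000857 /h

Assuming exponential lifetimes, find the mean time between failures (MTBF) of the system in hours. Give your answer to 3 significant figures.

1920

Series of exponential components: λ_sys = Σ λ_i
λ_sys = 0.000266 + 0.000137 + 0.0000265 + 0.00000117 + 0.0000812 + 0.00000857 = 5.2044e-04 /h
MTBF = 1 / λ_sys = 1920 h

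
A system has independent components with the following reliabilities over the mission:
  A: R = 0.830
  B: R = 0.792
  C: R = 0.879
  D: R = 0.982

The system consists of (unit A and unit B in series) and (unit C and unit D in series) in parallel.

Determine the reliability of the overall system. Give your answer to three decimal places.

Series (A and B): 0.83000 × 0.79200 = 0.65736
Series (C and D): 0.87900 × 0.98200 = 0.86318
Parallel ([0.65736] and [0.86318]): 1 − (1 − 0.65736)(1 − 0.86318) = 0.953

0.953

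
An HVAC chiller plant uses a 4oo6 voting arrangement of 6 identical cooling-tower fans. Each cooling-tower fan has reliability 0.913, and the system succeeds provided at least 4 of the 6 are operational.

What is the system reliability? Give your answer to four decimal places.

R = Σ_{i=4}^{6} C(6,i) p^i (1−p)^{6−i} with p = 0.913
C(6,4)·0.913^4·0.087^2 = 0.078888
C(6,5)·0.913^5·0.087^1 = 0.331150
C(6,6)·0.913^6·0.087^0 = 0.579195
Sum = 0.9892

0.9892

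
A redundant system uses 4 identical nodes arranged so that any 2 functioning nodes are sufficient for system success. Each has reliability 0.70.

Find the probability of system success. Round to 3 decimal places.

R = Σ_{i=2}^{4} C(4,i) p^i (1−p)^{4−i} with p = 0.70
C(4,2)·0.70^2·0.30^2 = 0.26460
C(4,3)·0.70^3·0.30^1 = 0.41160
C(4,4)·0.70^4·0.30^0 = 0.24010
Sum = 0.916

0.916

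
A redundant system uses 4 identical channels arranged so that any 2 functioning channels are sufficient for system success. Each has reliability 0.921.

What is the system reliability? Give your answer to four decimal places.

0.9981

R = Σ_{i=2}^{4} C(4,i) p^i (1−p)^{4−i} with p = 0.921
C(4,2)·0.921^2·0.079^2 = 0.031763
C(4,3)·0.921^3·0.079^1 = 0.246869
C(4,4)·0.921^4·0.079^0 = 0.719513
Sum = 0.9981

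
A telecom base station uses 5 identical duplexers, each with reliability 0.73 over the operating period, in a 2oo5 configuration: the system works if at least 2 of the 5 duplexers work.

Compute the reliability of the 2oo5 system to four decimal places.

R = Σ_{i=2}^{5} C(5,i) p^i (1−p)^{5−i} with p = 0.73
C(5,2)·0.73^2·0.27^3 = 0.104891
C(5,3)·0.73^3·0.27^2 = 0.283593
C(5,4)·0.73^4·0.27^1 = 0.383376
C(5,5)·0.73^5·0.27^0 = 0.207307
Sum = 0.9792

0.9792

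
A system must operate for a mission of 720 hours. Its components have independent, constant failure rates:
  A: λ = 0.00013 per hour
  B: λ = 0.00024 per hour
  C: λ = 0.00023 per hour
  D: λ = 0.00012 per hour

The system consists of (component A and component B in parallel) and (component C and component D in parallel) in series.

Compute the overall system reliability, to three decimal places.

0.973

R(A) = exp(−0.00013 × 720) = 0.91065
R(B) = exp(−0.00024 × 720) = 0.84131
R(C) = exp(−0.00023 × 720) = 0.84739
R(D) = exp(−0.00012 × 720) = 0.91723
Parallel (A and B): 1 − (1 − 0.91065)(1 − 0.84131) = 0.98582
Parallel (C and D): 1 − (1 − 0.84739)(1 − 0.91723) = 0.98737
Series ([0.98582] and [0.98737]): 0.98582 × 0.98737 = 0.973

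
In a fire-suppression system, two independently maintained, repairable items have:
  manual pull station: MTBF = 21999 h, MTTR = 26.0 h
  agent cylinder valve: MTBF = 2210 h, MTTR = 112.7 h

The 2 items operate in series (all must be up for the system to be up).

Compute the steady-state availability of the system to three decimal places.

0.950

A(manual pull station) = MTBF/(MTBF+MTTR) = 21999/(21999+26.0) = 0.998820
A(agent cylinder valve) = MTBF/(MTBF+MTTR) = 2210/(2210+112.7) = 0.951479
Series availability: 0.998820 × 0.951479 = 0.950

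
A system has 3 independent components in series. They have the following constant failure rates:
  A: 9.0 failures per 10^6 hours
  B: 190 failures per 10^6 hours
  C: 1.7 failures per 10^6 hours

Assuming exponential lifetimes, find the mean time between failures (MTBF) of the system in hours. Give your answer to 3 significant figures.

4980

Series of exponential components: λ_sys = Σ λ_i
λ_sys = 0.0000090 + 0.00019 + 0.0000017 = 2.0070e-04 /h
MTBF = 1 / λ_sys = 4980 h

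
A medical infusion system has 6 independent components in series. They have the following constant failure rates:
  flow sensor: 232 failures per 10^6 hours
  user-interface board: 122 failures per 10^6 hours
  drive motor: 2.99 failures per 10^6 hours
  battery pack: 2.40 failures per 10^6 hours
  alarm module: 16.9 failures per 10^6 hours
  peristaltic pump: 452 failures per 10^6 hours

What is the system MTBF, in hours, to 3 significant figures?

1210

Series of exponential components: λ_sys = Σ λ_i
λ_sys = 0.000232 + 0.000122 + 0.00000299 + 0.00000240 + 0.0000169 + 0.000452 = 8.2829e-04 /h
MTBF = 1 / λ_sys = 1210 h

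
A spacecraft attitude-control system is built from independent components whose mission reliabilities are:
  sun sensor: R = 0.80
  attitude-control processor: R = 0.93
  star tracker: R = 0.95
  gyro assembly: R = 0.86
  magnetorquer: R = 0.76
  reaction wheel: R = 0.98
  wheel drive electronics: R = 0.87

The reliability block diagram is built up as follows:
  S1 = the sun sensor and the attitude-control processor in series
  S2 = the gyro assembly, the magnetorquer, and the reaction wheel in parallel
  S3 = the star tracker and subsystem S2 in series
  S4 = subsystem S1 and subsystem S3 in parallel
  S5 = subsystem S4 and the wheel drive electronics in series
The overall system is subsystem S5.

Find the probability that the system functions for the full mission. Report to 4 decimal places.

0.8587

Series (sun sensor and attitude-control processor): 0.800000 × 0.930000 = 0.744000
Parallel (gyro assembly, magnetorquer, and reaction wheel): 1 − (1 − 0.860000)(1 − 0.760000)(1 − 0.980000) = 0.999328
Series (star tracker and [0.999328]): 0.950000 × 0.999328 = 0.949362
Parallel ([0.744000] and [0.949362]): 1 − (1 − 0.744000)(1 − 0.949362) = 0.987037
Series ([0.987037] and wheel drive electronics): 0.987037 × 0.870000 = 0.8587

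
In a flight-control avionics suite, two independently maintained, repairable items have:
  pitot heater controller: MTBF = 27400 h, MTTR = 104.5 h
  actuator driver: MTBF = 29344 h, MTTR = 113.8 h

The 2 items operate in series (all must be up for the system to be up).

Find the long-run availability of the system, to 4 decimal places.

A(pitot heater controller) = MTBF/(MTBF+MTTR) = 27400/(27400+104.5) = 0.996201
A(actuator driver) = MTBF/(MTBF+MTTR) = 29344/(29344+113.8) = 0.996137
Series availability: 0.996201 × 0.996137 = 0.9924

0.9924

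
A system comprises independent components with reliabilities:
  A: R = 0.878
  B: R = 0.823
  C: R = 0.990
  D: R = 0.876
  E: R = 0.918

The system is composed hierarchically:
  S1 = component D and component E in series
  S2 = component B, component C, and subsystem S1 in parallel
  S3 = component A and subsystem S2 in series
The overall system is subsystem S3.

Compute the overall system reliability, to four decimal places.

0.8777

Series (D and E): 0.876000 × 0.918000 = 0.804168
Parallel (B, C, and [0.804168]): 1 − (1 − 0.823000)(1 − 0.990000)(1 − 0.804168) = 0.999653
Series (A and [0.999653]): 0.878000 × 0.999653 = 0.8777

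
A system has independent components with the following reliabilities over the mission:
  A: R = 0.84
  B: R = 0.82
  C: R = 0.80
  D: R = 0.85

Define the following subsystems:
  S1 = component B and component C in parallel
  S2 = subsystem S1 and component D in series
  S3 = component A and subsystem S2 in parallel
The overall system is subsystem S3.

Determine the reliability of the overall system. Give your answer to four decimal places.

0.9711

Parallel (B and C): 1 − (1 − 0.820000)(1 − 0.800000) = 0.964000
Series ([0.964000] and D): 0.964000 × 0.850000 = 0.819400
Parallel (A and [0.819400]): 1 − (1 − 0.840000)(1 − 0.819400) = 0.9711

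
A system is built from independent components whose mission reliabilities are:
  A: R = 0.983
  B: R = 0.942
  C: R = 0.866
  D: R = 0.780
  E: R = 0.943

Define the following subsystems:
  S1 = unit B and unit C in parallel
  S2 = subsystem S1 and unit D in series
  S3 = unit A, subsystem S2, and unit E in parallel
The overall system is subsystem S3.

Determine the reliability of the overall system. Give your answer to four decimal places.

0.9998

Parallel (B and C): 1 − (1 − 0.942000)(1 − 0.866000) = 0.992228
Series ([0.992228] and D): 0.992228 × 0.780000 = 0.773938
Parallel (A, [0.773938], and E): 1 − (1 − 0.983000)(1 − 0.773938)(1 − 0.943000) = 0.9998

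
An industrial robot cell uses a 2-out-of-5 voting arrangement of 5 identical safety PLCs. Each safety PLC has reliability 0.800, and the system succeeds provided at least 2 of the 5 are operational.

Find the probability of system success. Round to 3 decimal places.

R = Σ_{i=2}^{5} C(5,i) p^i (1−p)^{5−i} with p = 0.800
C(5,2)·0.800^2·0.200^3 = 0.05120
C(5,3)·0.800^3·0.200^2 = 0.20480
C(5,4)·0.800^4·0.200^1 = 0.40960
C(5,5)·0.800^5·0.200^0 = 0.32768
Sum = 0.993

0.993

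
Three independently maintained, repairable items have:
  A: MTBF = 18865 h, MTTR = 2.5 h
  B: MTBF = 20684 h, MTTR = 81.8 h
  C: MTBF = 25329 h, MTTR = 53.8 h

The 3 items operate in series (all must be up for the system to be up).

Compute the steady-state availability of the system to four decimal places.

0.9938

A(A) = MTBF/(MTBF+MTTR) = 18865/(18865+2.5) = 0.999867
A(B) = MTBF/(MTBF+MTTR) = 20684/(20684+81.8) = 0.996061
A(C) = MTBF/(MTBF+MTTR) = 25329/(25329+53.8) = 0.997880
Series availability: 0.999867 × 0.996061 × 0.997880 = 0.9938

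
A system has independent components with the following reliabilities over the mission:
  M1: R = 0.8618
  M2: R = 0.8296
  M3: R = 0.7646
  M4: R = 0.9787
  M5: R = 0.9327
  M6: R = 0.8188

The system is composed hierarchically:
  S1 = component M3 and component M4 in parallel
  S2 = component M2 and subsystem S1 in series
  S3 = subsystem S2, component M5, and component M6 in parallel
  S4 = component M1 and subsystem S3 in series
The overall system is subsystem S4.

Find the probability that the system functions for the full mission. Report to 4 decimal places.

0.8600

Parallel (M3 and M4): 1 − (1 − 0.764600)(1 − 0.978700) = 0.994986
Series (M2 and [0.994986]): 0.829600 × 0.994986 = 0.825440
Parallel ([0.825440], M5, and M6): 1 − (1 − 0.825440)(1 − 0.932700)(1 − 0.818800) = 0.997871
Series (M1 and [0.997871]): 0.861800 × 0.997871 = 0.8600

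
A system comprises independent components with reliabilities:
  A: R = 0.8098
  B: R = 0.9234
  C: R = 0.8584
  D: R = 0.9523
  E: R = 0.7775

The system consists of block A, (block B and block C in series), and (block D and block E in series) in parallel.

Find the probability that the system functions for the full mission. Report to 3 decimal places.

Series (B and C): 0.92340 × 0.85840 = 0.79265
Series (D and E): 0.95230 × 0.77750 = 0.74041
Parallel (A, [0.79265], and [0.74041]): 1 − (1 − 0.80980)(1 − 0.79265)(1 − 0.74041) = 0.990

0.990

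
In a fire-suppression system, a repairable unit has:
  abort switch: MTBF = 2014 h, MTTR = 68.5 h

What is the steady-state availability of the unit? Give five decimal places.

A(abort switch) = MTBF/(MTBF+MTTR) = 2014/(2014+68.5) = 0.96711

0.96711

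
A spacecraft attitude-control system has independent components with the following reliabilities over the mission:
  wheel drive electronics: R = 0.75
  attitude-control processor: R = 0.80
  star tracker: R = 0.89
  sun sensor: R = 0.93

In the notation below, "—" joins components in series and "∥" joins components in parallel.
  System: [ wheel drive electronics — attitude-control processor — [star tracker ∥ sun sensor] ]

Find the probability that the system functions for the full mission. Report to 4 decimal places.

Parallel (star tracker and sun sensor): 1 − (1 − 0.890000)(1 − 0.930000) = 0.992300
Series (wheel drive electronics, attitude-control processor, and [0.992300]): 0.750000 × 0.800000 × 0.992300 = 0.5954

0.5954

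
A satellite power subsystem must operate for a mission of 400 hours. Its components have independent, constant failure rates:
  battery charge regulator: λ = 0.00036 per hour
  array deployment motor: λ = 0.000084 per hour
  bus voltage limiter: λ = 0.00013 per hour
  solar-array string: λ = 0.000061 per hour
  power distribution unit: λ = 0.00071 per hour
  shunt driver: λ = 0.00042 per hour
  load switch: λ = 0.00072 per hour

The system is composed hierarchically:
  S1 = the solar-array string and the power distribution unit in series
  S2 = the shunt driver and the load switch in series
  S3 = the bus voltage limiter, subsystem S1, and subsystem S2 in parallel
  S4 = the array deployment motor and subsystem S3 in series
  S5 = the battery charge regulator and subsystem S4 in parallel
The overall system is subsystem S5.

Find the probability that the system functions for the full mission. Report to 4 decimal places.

0.9949

R(battery charge regulator) = exp(−0.00036 × 400) = 0.865888
R(array deployment motor) = exp(−0.000084 × 400) = 0.966958
R(bus voltage limiter) = exp(−0.00013 × 400) = 0.949329
R(solar-array string) = exp(−0.000061 × 400) = 0.975895
R(power distribution unit) = exp(−0.00071 × 400) = 0.752767
R(shunt driver) = exp(−0.00042 × 400) = 0.845354
R(load switch) = exp(−0.00072 × 400) = 0.749762
Series (solar-array string and power distribution unit): 0.975895 × 0.752767 = 0.734622
Series (shunt driver and load switch): 0.845354 × 0.749762 = 0.633814
Parallel (bus voltage limiter, [0.734622], and [0.633814]): 1 − (1 − 0.949329)(1 − 0.734622)(1 − 0.633814) = 0.995076
Series (array deployment motor and [0.995076]): 0.966958 × 0.995076 = 0.962197
Parallel (battery charge regulator and [0.962197]): 1 − (1 − 0.865888)(1 − 0.962197) = 0.9949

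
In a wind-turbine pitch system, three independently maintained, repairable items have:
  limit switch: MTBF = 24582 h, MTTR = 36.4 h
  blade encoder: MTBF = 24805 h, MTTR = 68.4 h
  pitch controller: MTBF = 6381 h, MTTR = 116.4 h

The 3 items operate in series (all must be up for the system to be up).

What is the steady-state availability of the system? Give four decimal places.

0.9779

A(limit switch) = MTBF/(MTBF+MTTR) = 24582/(24582+36.4) = 0.998521
A(blade encoder) = MTBF/(MTBF+MTTR) = 24805/(24805+68.4) = 0.997250
A(pitch controller) = MTBF/(MTBF+MTTR) = 6381/(6381+116.4) = 0.982085
Series availability: 0.998521 × 0.997250 × 0.982085 = 0.9779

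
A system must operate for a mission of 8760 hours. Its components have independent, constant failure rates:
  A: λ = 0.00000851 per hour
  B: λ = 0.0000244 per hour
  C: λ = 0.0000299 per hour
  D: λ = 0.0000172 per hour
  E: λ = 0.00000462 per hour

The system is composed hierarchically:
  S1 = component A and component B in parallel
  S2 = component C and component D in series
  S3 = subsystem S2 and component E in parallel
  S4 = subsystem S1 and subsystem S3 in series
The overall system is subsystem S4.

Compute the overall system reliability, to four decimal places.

R(A) = exp(−0.00000851 × 8760) = 0.928163
R(B) = exp(−0.0000244 × 8760) = 0.807555
R(C) = exp(−0.0000299 × 8760) = 0.769570
R(D) = exp(−0.0000172 × 8760) = 0.860130
R(E) = exp(−0.00000462 × 8760) = 0.960337
Parallel (A and B): 1 − (1 − 0.928163)(1 − 0.807555) = 0.986175
Series (C and D): 0.769570 × 0.860130 = 0.661930
Parallel ([0.661930] and E): 1 − (1 − 0.661930)(1 − 0.960337) = 0.986591
Series ([0.986175] and [0.986591]): 0.986175 × 0.986591 = 0.9730

0.9730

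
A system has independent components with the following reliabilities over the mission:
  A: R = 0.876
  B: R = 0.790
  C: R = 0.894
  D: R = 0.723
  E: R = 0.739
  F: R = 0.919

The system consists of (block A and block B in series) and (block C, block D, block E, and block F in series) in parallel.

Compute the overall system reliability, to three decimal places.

Series (A and B): 0.87600 × 0.79000 = 0.69204
Series (C, D, E, and F): 0.89400 × 0.72300 × 0.73900 × 0.91900 = 0.43897
Parallel ([0.69204] and [0.43897]): 1 − (1 − 0.69204)(1 − 0.43897) = 0.827

0.827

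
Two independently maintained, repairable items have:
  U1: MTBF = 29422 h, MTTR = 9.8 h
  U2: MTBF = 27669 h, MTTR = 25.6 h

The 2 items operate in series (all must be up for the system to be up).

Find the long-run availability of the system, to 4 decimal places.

0.9987

A(U1) = MTBF/(MTBF+MTTR) = 29422/(29422+9.8) = 0.999667
A(U2) = MTBF/(MTBF+MTTR) = 27669/(27669+25.6) = 0.999076
Series availability: 0.999667 × 0.999076 = 0.9987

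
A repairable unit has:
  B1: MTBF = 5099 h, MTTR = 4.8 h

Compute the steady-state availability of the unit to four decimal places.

0.9991

A(B1) = MTBF/(MTBF+MTTR) = 5099/(5099+4.8) = 0.9991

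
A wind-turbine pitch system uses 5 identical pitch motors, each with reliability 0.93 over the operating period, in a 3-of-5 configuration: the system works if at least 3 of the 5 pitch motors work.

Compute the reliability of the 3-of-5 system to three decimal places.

0.997

R = Σ_{i=3}^{5} C(5,i) p^i (1−p)^{5−i} with p = 0.93
C(5,3)·0.93^3·0.07^2 = 0.03941
C(5,4)·0.93^4·0.07^1 = 0.26182
C(5,5)·0.93^5·0.07^0 = 0.69569
Sum = 0.997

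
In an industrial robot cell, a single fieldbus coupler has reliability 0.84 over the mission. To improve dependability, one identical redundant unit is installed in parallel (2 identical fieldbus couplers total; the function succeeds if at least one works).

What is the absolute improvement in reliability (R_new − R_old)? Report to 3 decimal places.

R_before = 0.84
R_after = 1 − (1 − 0.84)^2 = 0.974
ΔR = 0.974 − 0.84 = 0.134

0.134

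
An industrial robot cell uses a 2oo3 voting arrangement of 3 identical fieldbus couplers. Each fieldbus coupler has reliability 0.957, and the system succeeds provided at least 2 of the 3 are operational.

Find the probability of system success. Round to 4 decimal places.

R = Σ_{i=2}^{3} C(3,i) p^i (1−p)^{3−i} with p = 0.957
C(3,2)·0.957^2·0.043^1 = 0.118145
C(3,3)·0.957^3·0.043^0 = 0.876467
Sum = 0.9946

0.9946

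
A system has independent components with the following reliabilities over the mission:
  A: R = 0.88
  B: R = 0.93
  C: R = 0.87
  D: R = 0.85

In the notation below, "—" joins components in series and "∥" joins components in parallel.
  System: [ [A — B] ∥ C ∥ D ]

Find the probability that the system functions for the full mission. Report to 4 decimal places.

Series (A and B): 0.880000 × 0.930000 = 0.818400
Parallel ([0.818400], C, and D): 1 − (1 − 0.818400)(1 − 0.870000)(1 − 0.850000) = 0.9965

0.9965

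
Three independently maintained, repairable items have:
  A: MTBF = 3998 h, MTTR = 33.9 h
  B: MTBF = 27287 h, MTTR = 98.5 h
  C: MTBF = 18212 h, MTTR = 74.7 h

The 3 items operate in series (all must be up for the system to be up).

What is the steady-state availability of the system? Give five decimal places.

0.98399

A(A) = MTBF/(MTBF+MTTR) = 3998/(3998+33.9) = 0.991592
A(B) = MTBF/(MTBF+MTTR) = 27287/(27287+98.5) = 0.996403
A(C) = MTBF/(MTBF+MTTR) = 18212/(18212+74.7) = 0.995915
Series availability: 0.991592 × 0.996403 × 0.995915 = 0.98399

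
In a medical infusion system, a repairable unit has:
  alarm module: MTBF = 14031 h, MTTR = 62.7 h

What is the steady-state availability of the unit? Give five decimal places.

0.99555

A(alarm module) = MTBF/(MTBF+MTTR) = 14031/(14031+62.7) = 0.99555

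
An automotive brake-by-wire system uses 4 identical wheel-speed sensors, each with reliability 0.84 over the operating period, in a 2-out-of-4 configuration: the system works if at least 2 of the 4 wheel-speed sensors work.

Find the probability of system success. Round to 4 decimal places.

R = Σ_{i=2}^{4} C(4,i) p^i (1−p)^{4−i} with p = 0.84
C(4,2)·0.84^2·0.16^2 = 0.108380
C(4,3)·0.84^3·0.16^1 = 0.379331
C(4,4)·0.84^4·0.16^0 = 0.497871
Sum = 0.9856

0.9856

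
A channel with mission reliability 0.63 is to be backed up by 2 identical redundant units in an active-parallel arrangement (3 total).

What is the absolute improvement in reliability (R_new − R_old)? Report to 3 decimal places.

0.319

R_before = 0.63
R_after = 1 − (1 − 0.63)^3 = 0.949
ΔR = 0.949 − 0.63 = 0.319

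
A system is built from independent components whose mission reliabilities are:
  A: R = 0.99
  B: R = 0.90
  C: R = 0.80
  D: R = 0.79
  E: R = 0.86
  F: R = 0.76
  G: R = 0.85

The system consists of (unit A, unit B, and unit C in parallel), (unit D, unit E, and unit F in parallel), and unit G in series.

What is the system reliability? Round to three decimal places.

0.844

Parallel (A, B, and C): 1 − (1 − 0.99000)(1 − 0.90000)(1 − 0.80000) = 0.99980
Parallel (D, E, and F): 1 − (1 − 0.79000)(1 − 0.86000)(1 − 0.76000) = 0.99294
Series ([0.99980], [0.99294], and G): 0.99980 × 0.99294 × 0.85000 = 0.844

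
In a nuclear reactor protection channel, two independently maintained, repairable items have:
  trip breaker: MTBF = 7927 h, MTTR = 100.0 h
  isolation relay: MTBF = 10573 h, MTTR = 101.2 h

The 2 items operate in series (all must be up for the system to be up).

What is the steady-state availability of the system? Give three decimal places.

A(trip breaker) = MTBF/(MTBF+MTTR) = 7927/(7927+100.0) = 0.987542
A(isolation relay) = MTBF/(MTBF+MTTR) = 10573/(10573+101.2) = 0.990519
Series availability: 0.987542 × 0.990519 = 0.978

0.978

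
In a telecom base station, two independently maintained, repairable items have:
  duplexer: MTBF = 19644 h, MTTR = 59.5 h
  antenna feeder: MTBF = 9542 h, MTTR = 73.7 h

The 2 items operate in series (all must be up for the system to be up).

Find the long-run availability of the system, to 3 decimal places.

0.989

A(duplexer) = MTBF/(MTBF+MTTR) = 19644/(19644+59.5) = 0.996980
A(antenna feeder) = MTBF/(MTBF+MTTR) = 9542/(9542+73.7) = 0.992335
Series availability: 0.996980 × 0.992335 = 0.989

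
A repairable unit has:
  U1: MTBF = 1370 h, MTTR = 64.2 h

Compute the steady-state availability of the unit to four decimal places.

A(U1) = MTBF/(MTBF+MTTR) = 1370/(1370+64.2) = 0.9552

0.9552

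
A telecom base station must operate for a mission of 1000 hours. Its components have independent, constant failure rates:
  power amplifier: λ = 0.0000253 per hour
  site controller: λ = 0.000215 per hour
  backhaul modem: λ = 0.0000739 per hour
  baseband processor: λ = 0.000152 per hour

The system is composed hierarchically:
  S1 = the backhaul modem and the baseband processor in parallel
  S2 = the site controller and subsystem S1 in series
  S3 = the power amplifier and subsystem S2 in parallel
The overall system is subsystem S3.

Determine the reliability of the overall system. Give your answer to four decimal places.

0.9950

R(power amplifier) = exp(−0.0000253 × 1000) = 0.975017
R(site controller) = exp(−0.000215 × 1000) = 0.806541
R(backhaul modem) = exp(−0.0000739 × 1000) = 0.928765
R(baseband processor) = exp(−0.000152 × 1000) = 0.858988
Parallel (backhaul modem and baseband processor): 1 − (1 − 0.928765)(1 − 0.858988) = 0.989955
Series (site controller and [0.989955]): 0.806541 × 0.989955 = 0.798439
Parallel (power amplifier and [0.798439]): 1 − (1 − 0.975017)(1 − 0.798439) = 0.9950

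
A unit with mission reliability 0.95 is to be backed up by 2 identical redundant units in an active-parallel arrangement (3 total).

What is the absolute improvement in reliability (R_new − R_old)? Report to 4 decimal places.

0.0499

R_before = 0.95
R_after = 1 − (1 − 0.95)^3 = 0.9999
ΔR = 0.9999 − 0.95 = 0.0499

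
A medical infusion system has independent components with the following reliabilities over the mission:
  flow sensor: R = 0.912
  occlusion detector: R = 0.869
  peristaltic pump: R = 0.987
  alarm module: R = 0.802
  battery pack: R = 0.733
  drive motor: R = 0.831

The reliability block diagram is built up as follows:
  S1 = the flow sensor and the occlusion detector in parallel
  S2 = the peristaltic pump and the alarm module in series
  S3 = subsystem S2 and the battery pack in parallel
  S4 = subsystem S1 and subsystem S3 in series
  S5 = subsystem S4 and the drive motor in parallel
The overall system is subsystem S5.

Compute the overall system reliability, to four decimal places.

0.9888

Parallel (flow sensor and occlusion detector): 1 − (1 − 0.912000)(1 − 0.869000) = 0.988472
Series (peristaltic pump and alarm module): 0.987000 × 0.802000 = 0.791574
Parallel ([0.791574] and battery pack): 1 − (1 − 0.791574)(1 − 0.733000) = 0.944350
Series ([0.988472] and [0.944350]): 0.988472 × 0.944350 = 0.933464
Parallel ([0.933464] and drive motor): 1 − (1 − 0.933464)(1 − 0.831000) = 0.9888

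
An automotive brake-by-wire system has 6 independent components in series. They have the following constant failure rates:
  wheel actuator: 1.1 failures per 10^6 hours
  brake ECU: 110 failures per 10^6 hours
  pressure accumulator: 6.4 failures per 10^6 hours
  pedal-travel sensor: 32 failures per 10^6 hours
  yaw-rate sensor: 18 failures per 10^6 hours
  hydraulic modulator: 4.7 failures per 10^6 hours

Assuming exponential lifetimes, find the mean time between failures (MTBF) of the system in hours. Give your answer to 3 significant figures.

5810

Series of exponential components: λ_sys = Σ λ_i
λ_sys = 0.0000011 + 0.00011 + 0.0000064 + 0.000032 + 0.000018 + 0.0000047 = 1.7220e-04 /h
MTBF = 1 / λ_sys = 5810 h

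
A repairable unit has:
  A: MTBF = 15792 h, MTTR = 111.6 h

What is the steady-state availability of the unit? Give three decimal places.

A(A) = MTBF/(MTBF+MTTR) = 15792/(15792+111.6) = 0.993

0.993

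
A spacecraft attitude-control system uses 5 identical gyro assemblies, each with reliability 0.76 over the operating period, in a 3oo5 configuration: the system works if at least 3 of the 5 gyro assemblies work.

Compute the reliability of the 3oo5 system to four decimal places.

0.9067

R = Σ_{i=3}^{5} C(5,i) p^i (1−p)^{5−i} with p = 0.76
C(5,3)·0.76^3·0.24^2 = 0.252850
C(5,4)·0.76^4·0.24^1 = 0.400346
C(5,5)·0.76^5·0.24^0 = 0.253553
Sum = 0.9067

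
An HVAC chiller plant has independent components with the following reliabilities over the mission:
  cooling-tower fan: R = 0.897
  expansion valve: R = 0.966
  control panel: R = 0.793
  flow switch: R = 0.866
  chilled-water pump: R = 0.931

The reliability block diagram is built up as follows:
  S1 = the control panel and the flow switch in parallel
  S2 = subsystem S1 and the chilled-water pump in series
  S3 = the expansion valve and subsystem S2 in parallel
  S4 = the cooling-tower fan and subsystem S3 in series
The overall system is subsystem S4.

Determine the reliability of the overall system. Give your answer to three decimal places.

0.894

Parallel (control panel and flow switch): 1 − (1 − 0.79300)(1 − 0.86600) = 0.97226
Series ([0.97226] and chilled-water pump): 0.97226 × 0.93100 = 0.90517
Parallel (expansion valve and [0.90517]): 1 − (1 − 0.96600)(1 − 0.90517) = 0.99678
Series (cooling-tower fan and [0.99678]): 0.89700 × 0.99678 = 0.894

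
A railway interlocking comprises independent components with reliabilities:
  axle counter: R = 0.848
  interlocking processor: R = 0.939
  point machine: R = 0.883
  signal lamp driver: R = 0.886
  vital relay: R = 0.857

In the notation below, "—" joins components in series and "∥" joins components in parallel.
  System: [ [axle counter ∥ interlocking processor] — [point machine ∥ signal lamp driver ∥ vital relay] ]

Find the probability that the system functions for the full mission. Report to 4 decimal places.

Parallel (axle counter and interlocking processor): 1 − (1 − 0.848000)(1 − 0.939000) = 0.990728
Parallel (point machine, signal lamp driver, and vital relay): 1 − (1 − 0.883000)(1 − 0.886000)(1 − 0.857000) = 0.998093
Series ([0.990728] and [0.998093]): 0.990728 × 0.998093 = 0.9888

0.9888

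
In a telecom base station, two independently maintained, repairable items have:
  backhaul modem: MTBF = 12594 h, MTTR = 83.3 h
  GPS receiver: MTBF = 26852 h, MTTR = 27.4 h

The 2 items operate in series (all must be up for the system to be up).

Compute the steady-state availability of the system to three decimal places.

0.992

A(backhaul modem) = MTBF/(MTBF+MTTR) = 12594/(12594+83.3) = 0.993429
A(GPS receiver) = MTBF/(MTBF+MTTR) = 26852/(26852+27.4) = 0.998981
Series availability: 0.993429 × 0.998981 = 0.992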